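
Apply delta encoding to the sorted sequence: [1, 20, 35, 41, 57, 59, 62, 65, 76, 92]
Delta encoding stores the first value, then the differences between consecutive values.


First value: 1
Deltas:
  20 - 1 = 19
  35 - 20 = 15
  41 - 35 = 6
  57 - 41 = 16
  59 - 57 = 2
  62 - 59 = 3
  65 - 62 = 3
  76 - 65 = 11
  92 - 76 = 16


Delta encoded: [1, 19, 15, 6, 16, 2, 3, 3, 11, 16]


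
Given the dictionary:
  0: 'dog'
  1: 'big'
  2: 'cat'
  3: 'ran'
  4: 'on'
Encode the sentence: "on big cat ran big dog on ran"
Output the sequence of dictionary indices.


Look up each word in the dictionary:
  'on' -> 4
  'big' -> 1
  'cat' -> 2
  'ran' -> 3
  'big' -> 1
  'dog' -> 0
  'on' -> 4
  'ran' -> 3

Encoded: [4, 1, 2, 3, 1, 0, 4, 3]


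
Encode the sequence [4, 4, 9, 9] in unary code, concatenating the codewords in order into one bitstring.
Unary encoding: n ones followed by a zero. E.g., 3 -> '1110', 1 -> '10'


Encode each number as n ones followed by a terminating 0:
  4 -> 11110 (5 bits)
  4 -> 11110 (5 bits)
  9 -> 1111111110 (10 bits)
  9 -> 1111111110 (10 bits)
Total length = 5 + 5 + 10 + 10 = 30 bits.

Unary([4, 4, 9, 9]) = 111101111011111111101111111110 (30 bits)


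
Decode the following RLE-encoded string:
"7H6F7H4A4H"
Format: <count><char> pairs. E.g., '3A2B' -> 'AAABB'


Expanding each <count><char> pair:
  7H -> 'HHHHHHH'
  6F -> 'FFFFFF'
  7H -> 'HHHHHHH'
  4A -> 'AAAA'
  4H -> 'HHHH'

Decoded = HHHHHHHFFFFFFHHHHHHHAAAAHHHH


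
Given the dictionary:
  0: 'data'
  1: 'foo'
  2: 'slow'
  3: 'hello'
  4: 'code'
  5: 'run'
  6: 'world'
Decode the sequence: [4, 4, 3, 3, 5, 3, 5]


Look up each index in the dictionary:
  4 -> 'code'
  4 -> 'code'
  3 -> 'hello'
  3 -> 'hello'
  5 -> 'run'
  3 -> 'hello'
  5 -> 'run'

Decoded: "code code hello hello run hello run"


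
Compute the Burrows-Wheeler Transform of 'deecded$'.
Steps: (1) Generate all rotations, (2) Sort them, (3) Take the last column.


Rotations (sorted):
  0: $deecded -> last char: d
  1: cded$dee -> last char: e
  2: d$deecde -> last char: e
  3: ded$deec -> last char: c
  4: deecded$ -> last char: $
  5: ecded$de -> last char: e
  6: ed$deecd -> last char: d
  7: eecded$d -> last char: d


BWT = deec$edd


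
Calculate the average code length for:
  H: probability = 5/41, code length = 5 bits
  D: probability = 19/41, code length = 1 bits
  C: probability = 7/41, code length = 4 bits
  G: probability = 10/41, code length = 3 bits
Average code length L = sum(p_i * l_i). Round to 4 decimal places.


Weighted contributions p_i * l_i:
  H: (5/41) * 5 = 25/41
  D: (19/41) * 1 = 19/41
  C: (7/41) * 4 = 28/41
  G: (10/41) * 3 = 30/41
Sum = (25 + 19 + 28 + 30)/41 = 102/41

L = 102/41 = 2.4878 bits/symbol


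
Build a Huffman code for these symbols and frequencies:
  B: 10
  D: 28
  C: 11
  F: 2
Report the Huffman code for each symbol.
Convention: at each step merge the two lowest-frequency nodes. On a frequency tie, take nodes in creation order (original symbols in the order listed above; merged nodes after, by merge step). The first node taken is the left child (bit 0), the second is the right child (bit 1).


Huffman tree construction:
Step 1: Merge F(2) + B(10) = 12
Step 2: Merge C(11) + (F+B)(12) = 23
Step 3: Merge (C+(F+B))(23) + D(28) = 51
Read each symbol's code off the tree from the root (left child = 0, right child = 1).

Codes:
  B: 011 (length 3)
  D: 1 (length 1)
  C: 00 (length 2)
  F: 010 (length 3)
Average code length: 86/51 = 1.6863 bits/symbol


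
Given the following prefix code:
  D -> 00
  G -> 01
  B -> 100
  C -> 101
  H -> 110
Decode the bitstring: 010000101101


Decoding step by step:
Bits 01 -> G
Bits 00 -> D
Bits 00 -> D
Bits 101 -> C
Bits 101 -> C


Decoded message: GDDCC


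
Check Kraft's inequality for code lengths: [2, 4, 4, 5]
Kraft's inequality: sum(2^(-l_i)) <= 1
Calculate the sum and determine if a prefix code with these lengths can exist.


Sum = 2^(-2) + 2^(-4) + 2^(-4) + 2^(-5)
    = 0.25 + 0.0625 + 0.0625 + 0.03125
    = 13/32 = 0.40625
Since 0.40625 <= 1, Kraft's inequality IS satisfied.
A prefix code with these lengths CAN exist.

Kraft sum = 0.40625. Satisfied.


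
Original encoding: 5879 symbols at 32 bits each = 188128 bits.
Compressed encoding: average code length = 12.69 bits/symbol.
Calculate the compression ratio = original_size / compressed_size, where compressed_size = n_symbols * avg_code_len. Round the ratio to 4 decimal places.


original_size = n_symbols * orig_bits = 5879 * 32 = 188128 bits
compressed_size = n_symbols * avg_code_len = 5879 * 12.69 = 74604.51 bits
ratio = original_size / compressed_size = 188128 / 74604.51 = 2.5217

Compression ratio = 2.5217


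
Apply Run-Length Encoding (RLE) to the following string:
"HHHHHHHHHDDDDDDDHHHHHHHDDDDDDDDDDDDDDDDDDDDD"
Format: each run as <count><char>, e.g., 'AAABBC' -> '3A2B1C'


Scanning runs left to right:
  i=0: run of 'H' x 9 -> '9H'
  i=9: run of 'D' x 7 -> '7D'
  i=16: run of 'H' x 7 -> '7H'
  i=23: run of 'D' x 21 -> '21D'

RLE = 9H7D7H21D


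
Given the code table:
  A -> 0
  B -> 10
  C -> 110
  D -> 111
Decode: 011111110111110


Decoding:
0 -> A
111 -> D
111 -> D
10 -> B
111 -> D
110 -> C


Result: ADDBDC


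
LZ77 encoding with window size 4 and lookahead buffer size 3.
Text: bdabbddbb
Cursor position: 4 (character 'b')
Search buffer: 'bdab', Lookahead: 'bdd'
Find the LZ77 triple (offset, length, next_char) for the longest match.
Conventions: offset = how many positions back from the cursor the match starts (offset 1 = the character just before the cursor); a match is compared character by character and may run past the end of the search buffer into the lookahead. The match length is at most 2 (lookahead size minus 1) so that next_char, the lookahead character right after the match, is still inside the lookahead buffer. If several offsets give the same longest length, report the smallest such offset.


Try each offset into the search buffer:
  offset=1 (pos 3, char 'b'): match length 1
  offset=2 (pos 2, char 'a'): match length 0
  offset=3 (pos 1, char 'd'): match length 0
  offset=4 (pos 0, char 'b'): match length 2
Longest match has length 2 at offset 4.
next_char = character at position 4 + 2 = 6 -> 'd'

Best match: offset=4, length=2 (matching 'bd' starting at position 0)
LZ77 triple: (4, 2, 'd')


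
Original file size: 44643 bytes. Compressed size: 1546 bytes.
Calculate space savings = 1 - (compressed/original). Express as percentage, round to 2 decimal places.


ratio = compressed/original = 1546/44643 = 0.03463
savings = 1 - ratio = 1 - 0.03463 = 0.96537
as a percentage: 0.96537 * 100 = 96.54%

Space savings = 1 - 1546/44643 = 96.54%


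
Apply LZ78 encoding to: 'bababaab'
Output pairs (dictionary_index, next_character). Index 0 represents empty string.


LZ78 encoding steps:
Dictionary: {0: ''}
Step 1: w='' (idx 0), next='b' -> output (0, 'b'), add 'b' as idx 1
Step 2: w='' (idx 0), next='a' -> output (0, 'a'), add 'a' as idx 2
Step 3: w='b' (idx 1), next='a' -> output (1, 'a'), add 'ba' as idx 3
Step 4: w='ba' (idx 3), next='a' -> output (3, 'a'), add 'baa' as idx 4
Step 5: w='b' (idx 1), end of input -> output (1, '')


Encoded: [(0, 'b'), (0, 'a'), (1, 'a'), (3, 'a'), (1, '')]


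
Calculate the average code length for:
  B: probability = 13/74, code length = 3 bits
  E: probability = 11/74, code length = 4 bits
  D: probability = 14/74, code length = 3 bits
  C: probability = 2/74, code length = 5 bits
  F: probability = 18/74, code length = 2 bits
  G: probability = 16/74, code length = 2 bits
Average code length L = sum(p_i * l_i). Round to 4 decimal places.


Weighted contributions p_i * l_i:
  B: (13/74) * 3 = 39/74
  E: (11/74) * 4 = 44/74
  D: (14/74) * 3 = 42/74
  C: (2/74) * 5 = 10/74
  F: (18/74) * 2 = 36/74
  G: (16/74) * 2 = 32/74
Sum = (39 + 44 + 42 + 10 + 36 + 32)/74 = 203/74

L = 203/74 = 2.7432 bits/symbol


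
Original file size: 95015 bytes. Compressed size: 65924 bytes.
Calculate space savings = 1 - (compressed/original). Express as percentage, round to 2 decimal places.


ratio = compressed/original = 65924/95015 = 0.693827
savings = 1 - ratio = 1 - 0.693827 = 0.306173
as a percentage: 0.306173 * 100 = 30.62%

Space savings = 1 - 65924/95015 = 30.62%


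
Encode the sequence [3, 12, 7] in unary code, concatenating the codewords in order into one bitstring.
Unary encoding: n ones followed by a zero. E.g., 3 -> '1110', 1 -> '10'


Encode each number as n ones followed by a terminating 0:
  3 -> 1110 (4 bits)
  12 -> 1111111111110 (13 bits)
  7 -> 11111110 (8 bits)
Total length = 4 + 13 + 8 = 25 bits.

Unary([3, 12, 7]) = 1110111111111111011111110 (25 bits)


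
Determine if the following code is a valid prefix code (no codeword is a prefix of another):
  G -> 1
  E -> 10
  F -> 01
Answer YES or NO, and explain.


Checking each pair (does one codeword prefix another?):
  G='1' vs E='10': prefix -- VIOLATION

NO -- this is NOT a valid prefix code. G (1) is a prefix of E (10).


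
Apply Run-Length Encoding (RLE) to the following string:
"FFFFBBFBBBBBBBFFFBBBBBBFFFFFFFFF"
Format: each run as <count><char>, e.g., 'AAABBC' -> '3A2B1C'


Scanning runs left to right:
  i=0: run of 'F' x 4 -> '4F'
  i=4: run of 'B' x 2 -> '2B'
  i=6: run of 'F' x 1 -> '1F'
  i=7: run of 'B' x 7 -> '7B'
  i=14: run of 'F' x 3 -> '3F'
  i=17: run of 'B' x 6 -> '6B'
  i=23: run of 'F' x 9 -> '9F'

RLE = 4F2B1F7B3F6B9F


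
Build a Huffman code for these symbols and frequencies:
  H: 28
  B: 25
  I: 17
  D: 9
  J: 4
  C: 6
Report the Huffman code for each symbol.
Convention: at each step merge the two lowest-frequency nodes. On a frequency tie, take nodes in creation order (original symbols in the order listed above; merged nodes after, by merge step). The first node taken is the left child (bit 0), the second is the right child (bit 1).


Huffman tree construction:
Step 1: Merge J(4) + C(6) = 10
Step 2: Merge D(9) + (J+C)(10) = 19
Step 3: Merge I(17) + (D+(J+C))(19) = 36
Step 4: Merge B(25) + H(28) = 53
Step 5: Merge (I+(D+(J+C)))(36) + (B+H)(53) = 89
Read each symbol's code off the tree from the root (left child = 0, right child = 1).

Codes:
  H: 11 (length 2)
  B: 10 (length 2)
  I: 00 (length 2)
  D: 010 (length 3)
  J: 0110 (length 4)
  C: 0111 (length 4)
Average code length: 207/89 = 2.3258 bits/symbol


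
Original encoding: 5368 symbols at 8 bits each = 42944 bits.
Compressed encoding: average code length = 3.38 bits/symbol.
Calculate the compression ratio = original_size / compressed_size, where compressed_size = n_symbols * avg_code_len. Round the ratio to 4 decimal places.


original_size = n_symbols * orig_bits = 5368 * 8 = 42944 bits
compressed_size = n_symbols * avg_code_len = 5368 * 3.38 = 18143.84 bits
ratio = original_size / compressed_size = 42944 / 18143.84 = 2.3669

Compression ratio = 2.3669


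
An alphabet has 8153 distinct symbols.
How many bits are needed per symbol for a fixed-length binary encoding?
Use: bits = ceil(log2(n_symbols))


log2(8153) = 12.9931
Bracket: 2^12 = 4096 < 8153 <= 2^13 = 8192
So ceil(log2(8153)) = 13

bits = ceil(log2(8153)) = ceil(12.9931) = 13 bits


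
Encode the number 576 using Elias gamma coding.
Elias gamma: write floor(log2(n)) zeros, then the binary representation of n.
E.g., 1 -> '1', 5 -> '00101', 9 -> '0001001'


num_bits = floor(log2(576)) + 1 = 10
leading_zeros = num_bits - 1 = 9
binary(576) = 1001000000

Elias gamma(576) = '000000000' + '1001000000' = 0000000001001000000 (19 bits)


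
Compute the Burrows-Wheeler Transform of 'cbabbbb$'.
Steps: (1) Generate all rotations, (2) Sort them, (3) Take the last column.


Rotations (sorted):
  0: $cbabbbb -> last char: b
  1: abbbb$cb -> last char: b
  2: b$cbabbb -> last char: b
  3: babbbb$c -> last char: c
  4: bb$cbabb -> last char: b
  5: bbb$cbab -> last char: b
  6: bbbb$cba -> last char: a
  7: cbabbbb$ -> last char: $


BWT = bbbcbba$


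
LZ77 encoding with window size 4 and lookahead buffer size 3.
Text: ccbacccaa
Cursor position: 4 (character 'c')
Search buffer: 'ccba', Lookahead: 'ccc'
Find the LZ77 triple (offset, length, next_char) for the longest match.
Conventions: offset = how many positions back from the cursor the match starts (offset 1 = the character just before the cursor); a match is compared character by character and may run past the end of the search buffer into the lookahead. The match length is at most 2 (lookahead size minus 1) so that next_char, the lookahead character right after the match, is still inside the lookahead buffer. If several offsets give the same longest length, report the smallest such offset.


Try each offset into the search buffer:
  offset=1 (pos 3, char 'a'): match length 0
  offset=2 (pos 2, char 'b'): match length 0
  offset=3 (pos 1, char 'c'): match length 1
  offset=4 (pos 0, char 'c'): match length 2
Longest match has length 2 at offset 4.
next_char = character at position 4 + 2 = 6 -> 'c'

Best match: offset=4, length=2 (matching 'cc' starting at position 0)
LZ77 triple: (4, 2, 'c')


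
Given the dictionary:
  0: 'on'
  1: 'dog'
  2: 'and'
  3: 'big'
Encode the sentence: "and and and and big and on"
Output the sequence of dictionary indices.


Look up each word in the dictionary:
  'and' -> 2
  'and' -> 2
  'and' -> 2
  'and' -> 2
  'big' -> 3
  'and' -> 2
  'on' -> 0

Encoded: [2, 2, 2, 2, 3, 2, 0]


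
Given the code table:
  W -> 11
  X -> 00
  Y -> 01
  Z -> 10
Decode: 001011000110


Decoding:
00 -> X
10 -> Z
11 -> W
00 -> X
01 -> Y
10 -> Z


Result: XZWXYZ


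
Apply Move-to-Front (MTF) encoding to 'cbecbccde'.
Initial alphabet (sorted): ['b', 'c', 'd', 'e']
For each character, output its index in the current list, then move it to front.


MTF encoding:
'c': index 1 in ['b', 'c', 'd', 'e'] -> ['c', 'b', 'd', 'e']
'b': index 1 in ['c', 'b', 'd', 'e'] -> ['b', 'c', 'd', 'e']
'e': index 3 in ['b', 'c', 'd', 'e'] -> ['e', 'b', 'c', 'd']
'c': index 2 in ['e', 'b', 'c', 'd'] -> ['c', 'e', 'b', 'd']
'b': index 2 in ['c', 'e', 'b', 'd'] -> ['b', 'c', 'e', 'd']
'c': index 1 in ['b', 'c', 'e', 'd'] -> ['c', 'b', 'e', 'd']
'c': index 0 in ['c', 'b', 'e', 'd'] -> ['c', 'b', 'e', 'd']
'd': index 3 in ['c', 'b', 'e', 'd'] -> ['d', 'c', 'b', 'e']
'e': index 3 in ['d', 'c', 'b', 'e'] -> ['e', 'd', 'c', 'b']


Output: [1, 1, 3, 2, 2, 1, 0, 3, 3]


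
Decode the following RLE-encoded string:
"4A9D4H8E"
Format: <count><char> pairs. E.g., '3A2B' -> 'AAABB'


Expanding each <count><char> pair:
  4A -> 'AAAA'
  9D -> 'DDDDDDDDD'
  4H -> 'HHHH'
  8E -> 'EEEEEEEE'

Decoded = AAAADDDDDDDDDHHHHEEEEEEEE


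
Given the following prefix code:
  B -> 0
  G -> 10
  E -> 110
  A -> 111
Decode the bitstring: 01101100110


Decoding step by step:
Bits 0 -> B
Bits 110 -> E
Bits 110 -> E
Bits 0 -> B
Bits 110 -> E


Decoded message: BEEBE


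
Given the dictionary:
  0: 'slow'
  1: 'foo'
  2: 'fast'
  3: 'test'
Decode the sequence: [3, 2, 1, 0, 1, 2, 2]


Look up each index in the dictionary:
  3 -> 'test'
  2 -> 'fast'
  1 -> 'foo'
  0 -> 'slow'
  1 -> 'foo'
  2 -> 'fast'
  2 -> 'fast'

Decoded: "test fast foo slow foo fast fast"


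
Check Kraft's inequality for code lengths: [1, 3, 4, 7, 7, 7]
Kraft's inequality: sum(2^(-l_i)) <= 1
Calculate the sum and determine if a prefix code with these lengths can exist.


Sum = 2^(-1) + 2^(-3) + 2^(-4) + 2^(-7) + 2^(-7) + 2^(-7)
    = 0.5 + 0.125 + 0.0625 + 0.0078125 + 0.0078125 + 0.0078125
    = 91/128 = 0.7109375
Since 0.7109375 <= 1, Kraft's inequality IS satisfied.
A prefix code with these lengths CAN exist.

Kraft sum = 0.7109375. Satisfied.


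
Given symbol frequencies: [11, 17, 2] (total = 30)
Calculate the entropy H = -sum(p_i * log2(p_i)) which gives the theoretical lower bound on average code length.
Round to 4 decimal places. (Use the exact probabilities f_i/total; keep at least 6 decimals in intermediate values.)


Per-symbol terms -p_i * log2(p_i) with p_i = f_i/30:
  p = 11/30 = 0.366667: log2(p) = -1.447459, -p*log2(p) = 0.530735
  p = 17/30 = 0.566667: log2(p) = -0.819428, -p*log2(p) = 0.464342
  p = 2/30 = 0.066667: log2(p) = -3.906891, -p*log2(p) = 0.260459
H = 0.530735 + 0.464342 + 0.260459 = 1.255536

H = 1.2555 bits/symbol


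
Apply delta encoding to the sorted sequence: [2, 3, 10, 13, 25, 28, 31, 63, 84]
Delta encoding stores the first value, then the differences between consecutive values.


First value: 2
Deltas:
  3 - 2 = 1
  10 - 3 = 7
  13 - 10 = 3
  25 - 13 = 12
  28 - 25 = 3
  31 - 28 = 3
  63 - 31 = 32
  84 - 63 = 21


Delta encoded: [2, 1, 7, 3, 12, 3, 3, 32, 21]


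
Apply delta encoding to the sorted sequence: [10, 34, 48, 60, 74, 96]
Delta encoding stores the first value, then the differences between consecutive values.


First value: 10
Deltas:
  34 - 10 = 24
  48 - 34 = 14
  60 - 48 = 12
  74 - 60 = 14
  96 - 74 = 22


Delta encoded: [10, 24, 14, 12, 14, 22]


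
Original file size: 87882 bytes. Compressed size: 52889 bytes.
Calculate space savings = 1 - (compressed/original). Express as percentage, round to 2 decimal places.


ratio = compressed/original = 52889/87882 = 0.601818
savings = 1 - ratio = 1 - 0.601818 = 0.398182
as a percentage: 0.398182 * 100 = 39.82%

Space savings = 1 - 52889/87882 = 39.82%


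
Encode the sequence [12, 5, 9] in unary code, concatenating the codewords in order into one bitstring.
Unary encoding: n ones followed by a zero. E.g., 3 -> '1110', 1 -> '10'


Encode each number as n ones followed by a terminating 0:
  12 -> 1111111111110 (13 bits)
  5 -> 111110 (6 bits)
  9 -> 1111111110 (10 bits)
Total length = 13 + 6 + 10 = 29 bits.

Unary([12, 5, 9]) = 11111111111101111101111111110 (29 bits)


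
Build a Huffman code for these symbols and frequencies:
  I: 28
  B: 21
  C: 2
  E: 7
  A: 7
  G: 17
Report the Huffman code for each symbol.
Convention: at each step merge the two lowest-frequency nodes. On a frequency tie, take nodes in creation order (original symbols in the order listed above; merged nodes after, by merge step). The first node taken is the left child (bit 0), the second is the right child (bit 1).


Huffman tree construction:
Step 1: Merge C(2) + E(7) = 9
Step 2: Merge A(7) + (C+E)(9) = 16
Step 3: Merge (A+(C+E))(16) + G(17) = 33
Step 4: Merge B(21) + I(28) = 49
Step 5: Merge ((A+(C+E))+G)(33) + (B+I)(49) = 82
Read each symbol's code off the tree from the root (left child = 0, right child = 1).

Codes:
  I: 11 (length 2)
  B: 10 (length 2)
  C: 0010 (length 4)
  E: 0011 (length 4)
  A: 000 (length 3)
  G: 01 (length 2)
Average code length: 189/82 = 2.3049 bits/symbol


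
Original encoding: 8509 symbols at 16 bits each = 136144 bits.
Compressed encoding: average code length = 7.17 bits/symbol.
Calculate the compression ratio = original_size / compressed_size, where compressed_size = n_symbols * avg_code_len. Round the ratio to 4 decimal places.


original_size = n_symbols * orig_bits = 8509 * 16 = 136144 bits
compressed_size = n_symbols * avg_code_len = 8509 * 7.17 = 61009.53 bits
ratio = original_size / compressed_size = 136144 / 61009.53 = 2.2315

Compression ratio = 2.2315


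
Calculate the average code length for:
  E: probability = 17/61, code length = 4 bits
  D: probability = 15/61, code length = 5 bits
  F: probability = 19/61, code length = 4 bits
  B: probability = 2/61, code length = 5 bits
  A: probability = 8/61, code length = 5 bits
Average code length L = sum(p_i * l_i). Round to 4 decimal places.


Weighted contributions p_i * l_i:
  E: (17/61) * 4 = 68/61
  D: (15/61) * 5 = 75/61
  F: (19/61) * 4 = 76/61
  B: (2/61) * 5 = 10/61
  A: (8/61) * 5 = 40/61
Sum = (68 + 75 + 76 + 10 + 40)/61 = 269/61

L = 269/61 = 4.4098 bits/symbol


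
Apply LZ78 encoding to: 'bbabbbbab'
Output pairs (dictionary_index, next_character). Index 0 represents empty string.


LZ78 encoding steps:
Dictionary: {0: ''}
Step 1: w='' (idx 0), next='b' -> output (0, 'b'), add 'b' as idx 1
Step 2: w='b' (idx 1), next='a' -> output (1, 'a'), add 'ba' as idx 2
Step 3: w='b' (idx 1), next='b' -> output (1, 'b'), add 'bb' as idx 3
Step 4: w='bb' (idx 3), next='a' -> output (3, 'a'), add 'bba' as idx 4
Step 5: w='b' (idx 1), end of input -> output (1, '')


Encoded: [(0, 'b'), (1, 'a'), (1, 'b'), (3, 'a'), (1, '')]


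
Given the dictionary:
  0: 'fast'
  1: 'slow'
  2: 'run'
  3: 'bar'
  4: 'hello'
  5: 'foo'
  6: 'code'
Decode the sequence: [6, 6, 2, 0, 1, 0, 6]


Look up each index in the dictionary:
  6 -> 'code'
  6 -> 'code'
  2 -> 'run'
  0 -> 'fast'
  1 -> 'slow'
  0 -> 'fast'
  6 -> 'code'

Decoded: "code code run fast slow fast code"


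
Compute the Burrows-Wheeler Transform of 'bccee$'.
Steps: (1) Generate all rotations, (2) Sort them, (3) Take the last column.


Rotations (sorted):
  0: $bccee -> last char: e
  1: bccee$ -> last char: $
  2: ccee$b -> last char: b
  3: cee$bc -> last char: c
  4: e$bcce -> last char: e
  5: ee$bcc -> last char: c


BWT = e$bcec


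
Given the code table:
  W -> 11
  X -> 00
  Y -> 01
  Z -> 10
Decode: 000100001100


Decoding:
00 -> X
01 -> Y
00 -> X
00 -> X
11 -> W
00 -> X


Result: XYXXWX


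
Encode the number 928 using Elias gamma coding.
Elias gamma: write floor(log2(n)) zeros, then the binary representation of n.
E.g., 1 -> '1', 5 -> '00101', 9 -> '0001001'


num_bits = floor(log2(928)) + 1 = 10
leading_zeros = num_bits - 1 = 9
binary(928) = 1110100000

Elias gamma(928) = '000000000' + '1110100000' = 0000000001110100000 (19 bits)


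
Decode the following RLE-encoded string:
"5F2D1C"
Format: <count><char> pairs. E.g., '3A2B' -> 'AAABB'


Expanding each <count><char> pair:
  5F -> 'FFFFF'
  2D -> 'DD'
  1C -> 'C'

Decoded = FFFFFDDC


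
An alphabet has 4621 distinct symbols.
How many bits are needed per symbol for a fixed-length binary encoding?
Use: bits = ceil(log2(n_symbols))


log2(4621) = 12.174
Bracket: 2^12 = 4096 < 4621 <= 2^13 = 8192
So ceil(log2(4621)) = 13

bits = ceil(log2(4621)) = ceil(12.174) = 13 bits


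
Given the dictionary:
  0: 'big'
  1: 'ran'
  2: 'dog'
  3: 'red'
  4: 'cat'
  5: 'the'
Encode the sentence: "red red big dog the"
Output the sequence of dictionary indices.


Look up each word in the dictionary:
  'red' -> 3
  'red' -> 3
  'big' -> 0
  'dog' -> 2
  'the' -> 5

Encoded: [3, 3, 0, 2, 5]


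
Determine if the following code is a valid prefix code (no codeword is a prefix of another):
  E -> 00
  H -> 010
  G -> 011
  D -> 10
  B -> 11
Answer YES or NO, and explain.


Checking each pair (does one codeword prefix another?):
  E='00' vs H='010': no prefix
  E='00' vs G='011': no prefix
  E='00' vs D='10': no prefix
  E='00' vs B='11': no prefix
  H='010' vs E='00': no prefix
  H='010' vs G='011': no prefix
  H='010' vs D='10': no prefix
  H='010' vs B='11': no prefix
  G='011' vs E='00': no prefix
  G='011' vs H='010': no prefix
  G='011' vs D='10': no prefix
  G='011' vs B='11': no prefix
  D='10' vs E='00': no prefix
  D='10' vs H='010': no prefix
  D='10' vs G='011': no prefix
  D='10' vs B='11': no prefix
  B='11' vs E='00': no prefix
  B='11' vs H='010': no prefix
  B='11' vs G='011': no prefix
  B='11' vs D='10': no prefix
No violation found over all pairs.

YES -- this is a valid prefix code. No codeword is a prefix of any other codeword.


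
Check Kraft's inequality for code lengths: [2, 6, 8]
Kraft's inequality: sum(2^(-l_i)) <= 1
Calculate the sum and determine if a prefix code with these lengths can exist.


Sum = 2^(-2) + 2^(-6) + 2^(-8)
    = 0.25 + 0.015625 + 0.00390625
    = 69/256 = 0.26953125
Since 0.26953125 <= 1, Kraft's inequality IS satisfied.
A prefix code with these lengths CAN exist.

Kraft sum = 0.26953125. Satisfied.


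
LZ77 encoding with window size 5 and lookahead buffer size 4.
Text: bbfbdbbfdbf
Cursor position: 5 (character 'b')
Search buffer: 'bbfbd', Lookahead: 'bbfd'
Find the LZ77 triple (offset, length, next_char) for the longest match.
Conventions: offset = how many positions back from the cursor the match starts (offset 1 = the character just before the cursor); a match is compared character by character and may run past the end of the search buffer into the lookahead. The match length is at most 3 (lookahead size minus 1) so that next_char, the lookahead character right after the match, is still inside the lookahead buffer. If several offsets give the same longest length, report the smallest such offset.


Try each offset into the search buffer:
  offset=1 (pos 4, char 'd'): match length 0
  offset=2 (pos 3, char 'b'): match length 1
  offset=3 (pos 2, char 'f'): match length 0
  offset=4 (pos 1, char 'b'): match length 1
  offset=5 (pos 0, char 'b'): match length 3
Longest match has length 3 at offset 5.
next_char = character at position 5 + 3 = 8 -> 'd'

Best match: offset=5, length=3 (matching 'bbf' starting at position 0)
LZ77 triple: (5, 3, 'd')


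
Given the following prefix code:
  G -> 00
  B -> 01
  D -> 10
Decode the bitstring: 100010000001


Decoding step by step:
Bits 10 -> D
Bits 00 -> G
Bits 10 -> D
Bits 00 -> G
Bits 00 -> G
Bits 01 -> B


Decoded message: DGDGGB


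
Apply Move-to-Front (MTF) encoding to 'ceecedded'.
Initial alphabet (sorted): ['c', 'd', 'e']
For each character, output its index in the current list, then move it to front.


MTF encoding:
'c': index 0 in ['c', 'd', 'e'] -> ['c', 'd', 'e']
'e': index 2 in ['c', 'd', 'e'] -> ['e', 'c', 'd']
'e': index 0 in ['e', 'c', 'd'] -> ['e', 'c', 'd']
'c': index 1 in ['e', 'c', 'd'] -> ['c', 'e', 'd']
'e': index 1 in ['c', 'e', 'd'] -> ['e', 'c', 'd']
'd': index 2 in ['e', 'c', 'd'] -> ['d', 'e', 'c']
'd': index 0 in ['d', 'e', 'c'] -> ['d', 'e', 'c']
'e': index 1 in ['d', 'e', 'c'] -> ['e', 'd', 'c']
'd': index 1 in ['e', 'd', 'c'] -> ['d', 'e', 'c']


Output: [0, 2, 0, 1, 1, 2, 0, 1, 1]


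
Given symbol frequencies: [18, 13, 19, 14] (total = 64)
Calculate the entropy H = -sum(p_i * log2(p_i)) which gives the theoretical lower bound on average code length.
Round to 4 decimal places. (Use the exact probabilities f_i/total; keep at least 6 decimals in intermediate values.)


Per-symbol terms -p_i * log2(p_i) with p_i = f_i/64:
  p = 18/64 = 0.281250: log2(p) = -1.830075, -p*log2(p) = 0.514709
  p = 13/64 = 0.203125: log2(p) = -2.299560, -p*log2(p) = 0.467098
  p = 19/64 = 0.296875: log2(p) = -1.752072, -p*log2(p) = 0.520147
  p = 14/64 = 0.218750: log2(p) = -2.192645, -p*log2(p) = 0.479641
H = 0.514709 + 0.467098 + 0.520147 + 0.479641 = 1.981595

H = 1.9816 bits/symbol


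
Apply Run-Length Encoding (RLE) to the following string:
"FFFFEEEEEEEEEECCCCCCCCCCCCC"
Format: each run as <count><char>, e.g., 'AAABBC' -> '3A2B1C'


Scanning runs left to right:
  i=0: run of 'F' x 4 -> '4F'
  i=4: run of 'E' x 10 -> '10E'
  i=14: run of 'C' x 13 -> '13C'

RLE = 4F10E13C


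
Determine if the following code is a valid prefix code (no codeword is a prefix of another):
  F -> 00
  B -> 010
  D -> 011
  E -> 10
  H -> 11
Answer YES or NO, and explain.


Checking each pair (does one codeword prefix another?):
  F='00' vs B='010': no prefix
  F='00' vs D='011': no prefix
  F='00' vs E='10': no prefix
  F='00' vs H='11': no prefix
  B='010' vs F='00': no prefix
  B='010' vs D='011': no prefix
  B='010' vs E='10': no prefix
  B='010' vs H='11': no prefix
  D='011' vs F='00': no prefix
  D='011' vs B='010': no prefix
  D='011' vs E='10': no prefix
  D='011' vs H='11': no prefix
  E='10' vs F='00': no prefix
  E='10' vs B='010': no prefix
  E='10' vs D='011': no prefix
  E='10' vs H='11': no prefix
  H='11' vs F='00': no prefix
  H='11' vs B='010': no prefix
  H='11' vs D='011': no prefix
  H='11' vs E='10': no prefix
No violation found over all pairs.

YES -- this is a valid prefix code. No codeword is a prefix of any other codeword.


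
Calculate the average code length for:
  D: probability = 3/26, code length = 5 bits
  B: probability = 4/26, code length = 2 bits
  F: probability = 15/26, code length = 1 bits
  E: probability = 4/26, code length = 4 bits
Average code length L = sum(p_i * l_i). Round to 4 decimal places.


Weighted contributions p_i * l_i:
  D: (3/26) * 5 = 15/26
  B: (4/26) * 2 = 8/26
  F: (15/26) * 1 = 15/26
  E: (4/26) * 4 = 16/26
Sum = (15 + 8 + 15 + 16)/26 = 54/26

L = 54/26 = 2.0769 bits/symbol


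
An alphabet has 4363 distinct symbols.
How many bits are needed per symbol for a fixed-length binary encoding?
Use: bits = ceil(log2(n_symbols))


log2(4363) = 12.0911
Bracket: 2^12 = 4096 < 4363 <= 2^13 = 8192
So ceil(log2(4363)) = 13

bits = ceil(log2(4363)) = ceil(12.0911) = 13 bits


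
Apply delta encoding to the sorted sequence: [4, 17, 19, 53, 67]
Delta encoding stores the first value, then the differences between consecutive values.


First value: 4
Deltas:
  17 - 4 = 13
  19 - 17 = 2
  53 - 19 = 34
  67 - 53 = 14


Delta encoded: [4, 13, 2, 34, 14]


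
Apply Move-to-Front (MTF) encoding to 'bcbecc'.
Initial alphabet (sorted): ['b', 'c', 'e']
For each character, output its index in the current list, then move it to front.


MTF encoding:
'b': index 0 in ['b', 'c', 'e'] -> ['b', 'c', 'e']
'c': index 1 in ['b', 'c', 'e'] -> ['c', 'b', 'e']
'b': index 1 in ['c', 'b', 'e'] -> ['b', 'c', 'e']
'e': index 2 in ['b', 'c', 'e'] -> ['e', 'b', 'c']
'c': index 2 in ['e', 'b', 'c'] -> ['c', 'e', 'b']
'c': index 0 in ['c', 'e', 'b'] -> ['c', 'e', 'b']


Output: [0, 1, 1, 2, 2, 0]


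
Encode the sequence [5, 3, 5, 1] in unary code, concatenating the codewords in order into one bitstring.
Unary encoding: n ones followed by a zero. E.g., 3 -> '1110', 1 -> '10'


Encode each number as n ones followed by a terminating 0:
  5 -> 111110 (6 bits)
  3 -> 1110 (4 bits)
  5 -> 111110 (6 bits)
  1 -> 10 (2 bits)
Total length = 6 + 4 + 6 + 2 = 18 bits.

Unary([5, 3, 5, 1]) = 111110111011111010 (18 bits)


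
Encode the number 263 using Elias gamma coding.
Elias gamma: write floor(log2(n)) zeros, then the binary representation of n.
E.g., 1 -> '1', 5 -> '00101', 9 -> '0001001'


num_bits = floor(log2(263)) + 1 = 9
leading_zeros = num_bits - 1 = 8
binary(263) = 100000111

Elias gamma(263) = '00000000' + '100000111' = 00000000100000111 (17 bits)


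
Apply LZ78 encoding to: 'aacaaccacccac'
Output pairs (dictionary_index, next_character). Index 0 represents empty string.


LZ78 encoding steps:
Dictionary: {0: ''}
Step 1: w='' (idx 0), next='a' -> output (0, 'a'), add 'a' as idx 1
Step 2: w='a' (idx 1), next='c' -> output (1, 'c'), add 'ac' as idx 2
Step 3: w='a' (idx 1), next='a' -> output (1, 'a'), add 'aa' as idx 3
Step 4: w='' (idx 0), next='c' -> output (0, 'c'), add 'c' as idx 4
Step 5: w='c' (idx 4), next='a' -> output (4, 'a'), add 'ca' as idx 5
Step 6: w='c' (idx 4), next='c' -> output (4, 'c'), add 'cc' as idx 6
Step 7: w='ca' (idx 5), next='c' -> output (5, 'c'), add 'cac' as idx 7


Encoded: [(0, 'a'), (1, 'c'), (1, 'a'), (0, 'c'), (4, 'a'), (4, 'c'), (5, 'c')]


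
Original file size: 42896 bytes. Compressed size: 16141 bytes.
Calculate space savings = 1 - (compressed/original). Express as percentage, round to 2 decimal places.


ratio = compressed/original = 16141/42896 = 0.376282
savings = 1 - ratio = 1 - 0.376282 = 0.623718
as a percentage: 0.623718 * 100 = 62.37%

Space savings = 1 - 16141/42896 = 62.37%


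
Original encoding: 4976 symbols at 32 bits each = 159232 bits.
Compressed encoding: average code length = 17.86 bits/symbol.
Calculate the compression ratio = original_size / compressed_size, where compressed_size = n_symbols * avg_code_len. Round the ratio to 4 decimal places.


original_size = n_symbols * orig_bits = 4976 * 32 = 159232 bits
compressed_size = n_symbols * avg_code_len = 4976 * 17.86 = 88871.36 bits
ratio = original_size / compressed_size = 159232 / 88871.36 = 1.7917

Compression ratio = 1.7917


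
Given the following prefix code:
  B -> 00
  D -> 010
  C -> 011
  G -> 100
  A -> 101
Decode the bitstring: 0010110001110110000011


Decoding step by step:
Bits 00 -> B
Bits 101 -> A
Bits 100 -> G
Bits 011 -> C
Bits 101 -> A
Bits 100 -> G
Bits 00 -> B
Bits 011 -> C


Decoded message: BAGCAGBC


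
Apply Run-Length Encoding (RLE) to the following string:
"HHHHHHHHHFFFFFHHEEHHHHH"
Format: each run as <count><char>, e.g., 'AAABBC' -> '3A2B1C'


Scanning runs left to right:
  i=0: run of 'H' x 9 -> '9H'
  i=9: run of 'F' x 5 -> '5F'
  i=14: run of 'H' x 2 -> '2H'
  i=16: run of 'E' x 2 -> '2E'
  i=18: run of 'H' x 5 -> '5H'

RLE = 9H5F2H2E5H


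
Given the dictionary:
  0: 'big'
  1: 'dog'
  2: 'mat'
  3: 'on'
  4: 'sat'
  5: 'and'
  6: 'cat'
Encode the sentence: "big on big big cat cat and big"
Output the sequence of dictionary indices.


Look up each word in the dictionary:
  'big' -> 0
  'on' -> 3
  'big' -> 0
  'big' -> 0
  'cat' -> 6
  'cat' -> 6
  'and' -> 5
  'big' -> 0

Encoded: [0, 3, 0, 0, 6, 6, 5, 0]


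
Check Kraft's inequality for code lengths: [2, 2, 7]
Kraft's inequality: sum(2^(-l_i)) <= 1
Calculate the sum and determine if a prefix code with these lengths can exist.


Sum = 2^(-2) + 2^(-2) + 2^(-7)
    = 0.25 + 0.25 + 0.0078125
    = 65/128 = 0.5078125
Since 0.5078125 <= 1, Kraft's inequality IS satisfied.
A prefix code with these lengths CAN exist.

Kraft sum = 0.5078125. Satisfied.


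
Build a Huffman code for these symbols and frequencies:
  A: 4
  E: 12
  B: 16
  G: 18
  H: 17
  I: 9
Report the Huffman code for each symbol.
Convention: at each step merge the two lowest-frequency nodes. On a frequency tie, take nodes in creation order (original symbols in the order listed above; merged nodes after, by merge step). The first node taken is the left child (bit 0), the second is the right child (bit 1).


Huffman tree construction:
Step 1: Merge A(4) + I(9) = 13
Step 2: Merge E(12) + (A+I)(13) = 25
Step 3: Merge B(16) + H(17) = 33
Step 4: Merge G(18) + (E+(A+I))(25) = 43
Step 5: Merge (B+H)(33) + (G+(E+(A+I)))(43) = 76
Read each symbol's code off the tree from the root (left child = 0, right child = 1).

Codes:
  A: 1110 (length 4)
  E: 110 (length 3)
  B: 00 (length 2)
  G: 10 (length 2)
  H: 01 (length 2)
  I: 1111 (length 4)
Average code length: 190/76 = 2.5000 bits/symbol


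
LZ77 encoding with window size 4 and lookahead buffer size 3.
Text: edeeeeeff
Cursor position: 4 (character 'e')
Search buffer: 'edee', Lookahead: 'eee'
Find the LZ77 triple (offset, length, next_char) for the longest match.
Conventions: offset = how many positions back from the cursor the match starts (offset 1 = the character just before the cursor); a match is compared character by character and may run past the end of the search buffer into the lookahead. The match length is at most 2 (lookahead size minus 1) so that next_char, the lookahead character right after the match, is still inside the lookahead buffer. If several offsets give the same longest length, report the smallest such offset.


Try each offset into the search buffer:
  offset=1 (pos 3, char 'e'): match length 2
  offset=2 (pos 2, char 'e'): match length 2
  offset=3 (pos 1, char 'd'): match length 0
  offset=4 (pos 0, char 'e'): match length 1
Longest match has length 2, found at offsets 1, 2; take the smallest, offset 1.
next_char = character at position 4 + 2 = 6 -> 'e'

Best match: offset=1, length=2 (matching 'ee' starting at position 3)
LZ77 triple: (1, 2, 'e')


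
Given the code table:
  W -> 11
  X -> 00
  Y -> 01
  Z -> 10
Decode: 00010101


Decoding:
00 -> X
01 -> Y
01 -> Y
01 -> Y


Result: XYYY


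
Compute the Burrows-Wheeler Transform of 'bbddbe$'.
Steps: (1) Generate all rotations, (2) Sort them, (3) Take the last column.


Rotations (sorted):
  0: $bbddbe -> last char: e
  1: bbddbe$ -> last char: $
  2: bddbe$b -> last char: b
  3: be$bbdd -> last char: d
  4: dbe$bbd -> last char: d
  5: ddbe$bb -> last char: b
  6: e$bbddb -> last char: b


BWT = e$bddbb


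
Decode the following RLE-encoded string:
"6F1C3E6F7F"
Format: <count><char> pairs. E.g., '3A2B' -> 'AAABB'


Expanding each <count><char> pair:
  6F -> 'FFFFFF'
  1C -> 'C'
  3E -> 'EEE'
  6F -> 'FFFFFF'
  7F -> 'FFFFFFF'

Decoded = FFFFFFCEEEFFFFFFFFFFFFF


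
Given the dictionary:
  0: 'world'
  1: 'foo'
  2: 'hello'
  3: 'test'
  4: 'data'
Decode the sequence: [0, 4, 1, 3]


Look up each index in the dictionary:
  0 -> 'world'
  4 -> 'data'
  1 -> 'foo'
  3 -> 'test'

Decoded: "world data foo test"


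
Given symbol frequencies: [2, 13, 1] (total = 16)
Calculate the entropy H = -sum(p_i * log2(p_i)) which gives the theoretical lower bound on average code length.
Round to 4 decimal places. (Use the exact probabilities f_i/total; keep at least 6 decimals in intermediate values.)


Per-symbol terms -p_i * log2(p_i) with p_i = f_i/16:
  p = 2/16 = 0.125000: log2(p) = -3.000000, -p*log2(p) = 0.375000
  p = 13/16 = 0.812500: log2(p) = -0.299560, -p*log2(p) = 0.243393
  p = 1/16 = 0.062500: log2(p) = -4.000000, -p*log2(p) = 0.250000
H = 0.375000 + 0.243393 + 0.250000 = 0.868393

H = 0.8684 bits/symbol


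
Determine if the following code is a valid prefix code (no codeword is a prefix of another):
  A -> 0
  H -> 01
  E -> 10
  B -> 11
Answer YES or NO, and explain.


Checking each pair (does one codeword prefix another?):
  A='0' vs H='01': prefix -- VIOLATION

NO -- this is NOT a valid prefix code. A (0) is a prefix of H (01).


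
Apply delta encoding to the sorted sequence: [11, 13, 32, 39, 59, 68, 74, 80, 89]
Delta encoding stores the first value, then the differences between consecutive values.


First value: 11
Deltas:
  13 - 11 = 2
  32 - 13 = 19
  39 - 32 = 7
  59 - 39 = 20
  68 - 59 = 9
  74 - 68 = 6
  80 - 74 = 6
  89 - 80 = 9


Delta encoded: [11, 2, 19, 7, 20, 9, 6, 6, 9]


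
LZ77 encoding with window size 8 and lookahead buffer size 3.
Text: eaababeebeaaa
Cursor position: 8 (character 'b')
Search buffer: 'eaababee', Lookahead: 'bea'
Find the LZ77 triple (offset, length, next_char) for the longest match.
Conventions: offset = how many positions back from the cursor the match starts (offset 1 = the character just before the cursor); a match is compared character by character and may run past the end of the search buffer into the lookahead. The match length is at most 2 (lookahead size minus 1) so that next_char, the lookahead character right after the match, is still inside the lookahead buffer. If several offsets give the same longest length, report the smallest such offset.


Try each offset into the search buffer:
  offset=1 (pos 7, char 'e'): match length 0
  offset=2 (pos 6, char 'e'): match length 0
  offset=3 (pos 5, char 'b'): match length 2
  offset=4 (pos 4, char 'a'): match length 0
  offset=5 (pos 3, char 'b'): match length 1
  offset=6 (pos 2, char 'a'): match length 0
  offset=7 (pos 1, char 'a'): match length 0
  offset=8 (pos 0, char 'e'): match length 0
Longest match has length 2 at offset 3.
next_char = character at position 8 + 2 = 10 -> 'a'

Best match: offset=3, length=2 (matching 'be' starting at position 5)
LZ77 triple: (3, 2, 'a')


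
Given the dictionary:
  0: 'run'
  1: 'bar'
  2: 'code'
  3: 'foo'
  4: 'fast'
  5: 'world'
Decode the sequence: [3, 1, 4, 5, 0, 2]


Look up each index in the dictionary:
  3 -> 'foo'
  1 -> 'bar'
  4 -> 'fast'
  5 -> 'world'
  0 -> 'run'
  2 -> 'code'

Decoded: "foo bar fast world run code"


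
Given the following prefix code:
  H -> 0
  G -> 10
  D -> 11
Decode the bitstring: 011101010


Decoding step by step:
Bits 0 -> H
Bits 11 -> D
Bits 10 -> G
Bits 10 -> G
Bits 10 -> G


Decoded message: HDGGG


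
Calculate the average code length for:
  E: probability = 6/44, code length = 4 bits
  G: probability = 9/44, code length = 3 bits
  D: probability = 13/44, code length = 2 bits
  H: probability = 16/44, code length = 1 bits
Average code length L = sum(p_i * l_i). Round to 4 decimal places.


Weighted contributions p_i * l_i:
  E: (6/44) * 4 = 24/44
  G: (9/44) * 3 = 27/44
  D: (13/44) * 2 = 26/44
  H: (16/44) * 1 = 16/44
Sum = (24 + 27 + 26 + 16)/44 = 93/44

L = 93/44 = 2.1136 bits/symbol


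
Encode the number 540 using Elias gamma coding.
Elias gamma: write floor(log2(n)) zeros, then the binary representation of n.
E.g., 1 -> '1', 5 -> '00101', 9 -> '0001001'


num_bits = floor(log2(540)) + 1 = 10
leading_zeros = num_bits - 1 = 9
binary(540) = 1000011100

Elias gamma(540) = '000000000' + '1000011100' = 0000000001000011100 (19 bits)
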